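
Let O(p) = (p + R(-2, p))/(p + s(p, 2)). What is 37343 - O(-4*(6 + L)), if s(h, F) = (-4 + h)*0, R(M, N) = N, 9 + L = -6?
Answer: 37341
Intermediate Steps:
L = -15 (L = -9 - 6 = -15)
s(h, F) = 0
O(p) = 2 (O(p) = (p + p)/(p + 0) = (2*p)/p = 2)
37343 - O(-4*(6 + L)) = 37343 - 1*2 = 37343 - 2 = 37341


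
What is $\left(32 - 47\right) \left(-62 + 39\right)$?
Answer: $345$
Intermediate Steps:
$\left(32 - 47\right) \left(-62 + 39\right) = \left(-15\right) \left(-23\right) = 345$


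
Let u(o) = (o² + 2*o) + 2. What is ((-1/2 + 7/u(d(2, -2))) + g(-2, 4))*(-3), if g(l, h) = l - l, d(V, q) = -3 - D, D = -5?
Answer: -⅗ ≈ -0.60000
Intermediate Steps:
d(V, q) = 2 (d(V, q) = -3 - 1*(-5) = -3 + 5 = 2)
g(l, h) = 0
u(o) = 2 + o² + 2*o
((-1/2 + 7/u(d(2, -2))) + g(-2, 4))*(-3) = ((-1/2 + 7/(2 + 2² + 2*2)) + 0)*(-3) = ((-1*½ + 7/(2 + 4 + 4)) + 0)*(-3) = ((-½ + 7/10) + 0)*(-3) = (⅕ + 0)*(-3) = (⅕)*(-3) = -⅗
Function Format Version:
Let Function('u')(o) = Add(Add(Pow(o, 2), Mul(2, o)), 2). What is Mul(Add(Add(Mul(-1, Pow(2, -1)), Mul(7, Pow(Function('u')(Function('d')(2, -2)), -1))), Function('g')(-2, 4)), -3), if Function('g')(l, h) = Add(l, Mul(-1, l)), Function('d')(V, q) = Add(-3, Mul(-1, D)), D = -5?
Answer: Rational(-3, 5) ≈ -0.60000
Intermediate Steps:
Function('d')(V, q) = 2 (Function('d')(V, q) = Add(-3, Mul(-1, -5)) = Add(-3, 5) = 2)
Function('g')(l, h) = 0
Function('u')(o) = Add(2, Pow(o, 2), Mul(2, o))
Mul(Add(Add(Mul(-1, Pow(2, -1)), Mul(7, Pow(Function('u')(Function('d')(2, -2)), -1))), Function('g')(-2, 4)), -3) = Mul(Add(Add(Mul(-1, Pow(2, -1)), Mul(7, Pow(Add(2, Pow(2, 2), Mul(2, 2)), -1))), 0), -3) = Mul(Add(Add(Mul(-1, Rational(1, 2)), Mul(7, Pow(Add(2, 4, 4), -1))), 0), -3) = Mul(Add(Add(Rational(-1, 2), Mul(7, Pow(10, -1))), 0), -3) = Mul(Add(Add(Rational(-1, 2), Mul(7, Rational(1, 10))), 0), -3) = Mul(Add(Add(Rational(-1, 2), Rational(7, 10)), 0), -3) = Mul(Add(Rational(1, 5), 0), -3) = Mul(Rational(1, 5), -3) = Rational(-3, 5)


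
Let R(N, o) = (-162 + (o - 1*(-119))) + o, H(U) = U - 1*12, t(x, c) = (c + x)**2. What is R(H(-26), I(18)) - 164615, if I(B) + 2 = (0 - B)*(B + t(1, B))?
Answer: -178306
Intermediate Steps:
H(U) = -12 + U (H(U) = U - 12 = -12 + U)
I(B) = -2 - B*(B + (1 + B)**2) (I(B) = -2 + (0 - B)*(B + (B + 1)**2) = -2 + (-B)*(B + (1 + B)**2) = -2 - B*(B + (1 + B)**2))
R(N, o) = -43 + 2*o (R(N, o) = (-162 + (o + 119)) + o = (-162 + (119 + o)) + o = (-43 + o) + o = -43 + 2*o)
R(H(-26), I(18)) - 164615 = (-43 + 2*(-2 - 1*18**2 - 1*18*(1 + 18)**2)) - 164615 = (-43 + 2*(-2 - 1*324 - 1*18*19**2)) - 164615 = (-43 + 2*(-2 - 324 - 1*18*361)) - 164615 = (-43 + 2*(-2 - 324 - 6498)) - 164615 = (-43 + 2*(-6824)) - 164615 = (-43 - 13648) - 164615 = -13691 - 164615 = -178306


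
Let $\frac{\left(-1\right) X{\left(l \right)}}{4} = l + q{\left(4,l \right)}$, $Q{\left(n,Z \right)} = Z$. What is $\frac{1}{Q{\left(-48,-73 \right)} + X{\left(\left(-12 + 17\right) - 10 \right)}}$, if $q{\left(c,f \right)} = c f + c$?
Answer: $\frac{1}{11} \approx 0.090909$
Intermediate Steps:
$q{\left(c,f \right)} = c + c f$
$X{\left(l \right)} = -16 - 20 l$ ($X{\left(l \right)} = - 4 \left(l + 4 \left(1 + l\right)\right) = - 4 \left(l + \left(4 + 4 l\right)\right) = - 4 \left(4 + 5 l\right) = -16 - 20 l$)
$\frac{1}{Q{\left(-48,-73 \right)} + X{\left(\left(-12 + 17\right) - 10 \right)}} = \frac{1}{-73 - \left(16 + 20 \left(\left(-12 + 17\right) - 10\right)\right)} = \frac{1}{-73 - \left(16 + 20 \left(5 - 10\right)\right)} = \frac{1}{-73 - -84} = \frac{1}{-73 + \left(-16 + 100\right)} = \frac{1}{-73 + 84} = \frac{1}{11}$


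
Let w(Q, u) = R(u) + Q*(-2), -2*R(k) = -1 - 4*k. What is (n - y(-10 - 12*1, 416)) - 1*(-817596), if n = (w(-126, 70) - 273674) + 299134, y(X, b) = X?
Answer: 1686941/2 ≈ 8.4347e+5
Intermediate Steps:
R(k) = ½ + 2*k (R(k) = -(-1 - 4*k)/2 = ½ + 2*k)
w(Q, u) = ½ - 2*Q + 2*u (w(Q, u) = (½ + 2*u) + Q*(-2) = (½ + 2*u) - 2*Q = ½ - 2*Q + 2*u)
n = 51705/2 (n = ((½ - 2*(-126) + 2*70) - 273674) + 299134 = ((½ + 252 + 140) - 273674) + 299134 = (785/2 - 273674) + 299134 = -546563/2 + 299134 = 51705/2 ≈ 25853.)
(n - y(-10 - 12*1, 416)) - 1*(-817596) = (51705/2 - (-10 - 12*1)) - 1*(-817596) = (51705/2 - (-10 - 12)) + 817596 = (51705/2 - 1*(-22)) + 817596 = (51705/2 + 22) + 817596 = 51749/2 + 817596 = 1686941/2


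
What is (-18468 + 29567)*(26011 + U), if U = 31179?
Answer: 634751810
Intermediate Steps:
(-18468 + 29567)*(26011 + U) = (-18468 + 29567)*(26011 + 31179) = 11099*57190 = 634751810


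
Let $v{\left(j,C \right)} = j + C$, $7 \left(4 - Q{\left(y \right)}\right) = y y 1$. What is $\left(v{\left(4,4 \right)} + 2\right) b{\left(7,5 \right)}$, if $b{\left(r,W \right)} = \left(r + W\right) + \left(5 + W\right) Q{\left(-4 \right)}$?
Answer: $\frac{2040}{7} \approx 291.43$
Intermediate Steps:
$Q{\left(y \right)} = 4 - \frac{y^{2}}{7}$ ($Q{\left(y \right)} = 4 - \frac{y y 1}{7} = 4 - \frac{y^{2} \cdot 1}{7} = 4 - \frac{y^{2}}{7}$)
$v{\left(j,C \right)} = C + j$
$b{\left(r,W \right)} = \frac{60}{7} + r + \frac{19 W}{7}$ ($b{\left(r,W \right)} = \left(r + W\right) + \left(5 + W\right) \left(4 - \frac{\left(-4\right)^{2}}{7}\right) = \left(W + r\right) + \left(5 + W\right) \left(4 - \frac{16}{7}\right) = \left(W + r\right) + \left(5 + W\right) \frac{12}{7} = \left(W + r\right) + \left(\frac{60}{7} + \frac{12 W}{7}\right) = \frac{60}{7} + r + \frac{19 W}{7}$)
$\left(v{\left(4,4 \right)} + 2\right) b{\left(7,5 \right)} = \left(\left(4 + 4\right) + 2\right) \left(\frac{60}{7} + 7 + \frac{19}{7} \cdot 5\right) = \left(8 + 2\right) \left(\frac{60}{7} + 7 + \frac{95}{7}\right) = 10 \cdot \frac{204}{7} = \frac{2040}{7}$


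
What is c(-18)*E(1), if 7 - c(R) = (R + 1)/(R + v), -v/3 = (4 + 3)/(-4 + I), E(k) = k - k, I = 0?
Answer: 0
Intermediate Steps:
E(k) = 0
v = 21/4 (v = -3*(4 + 3)/(-4 + 0) = -21/(-4) = -21*(-1)/4 = -3*(-7/4) = 21/4 ≈ 5.2500)
c(R) = 7 - (1 + R)/(21/4 + R) (c(R) = 7 - (R + 1)/(R + 21/4) = 7 - (1 + R)/(21/4 + R))
c(-18)*E(1) = ((143 + 24*(-18))/(21 + 4*(-18)))*0 = ((143 - 432)/(21 - 72))*0 = (-289/(-51))*0 = -1/51*(-289)*0 = (17/3)*0 = 0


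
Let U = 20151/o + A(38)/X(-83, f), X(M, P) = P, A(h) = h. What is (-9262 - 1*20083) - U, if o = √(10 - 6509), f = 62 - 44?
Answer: -264124/9 + 20151*I*√6499/6499 ≈ -29347.0 + 249.96*I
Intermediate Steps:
f = 18
o = I*√6499 (o = √(-6499) = I*√6499 ≈ 80.616*I)
U = 19/9 - 20151*I*√6499/6499 (U = 20151/((I*√6499)) + 38/18 = 20151*(-I*√6499/6499) + 38*(1/18) = -20151*I*√6499/6499 + 19/9 = 19/9 - 20151*I*√6499/6499 ≈ 2.1111 - 249.96*I)
(-9262 - 1*20083) - U = (-9262 - 1*20083) - (19/9 - 20151*I*√6499/6499) = (-9262 - 20083) + (-19/9 + 20151*I*√6499/6499) = -29345 + (-19/9 + 20151*I*√6499/6499) = -264124/9 + 20151*I*√6499/6499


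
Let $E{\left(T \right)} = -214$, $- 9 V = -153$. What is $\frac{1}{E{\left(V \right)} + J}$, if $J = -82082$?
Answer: $- \frac{1}{82296} \approx -1.2151 \cdot 10^{-5}$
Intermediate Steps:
$V = 17$ ($V = \left(- \frac{1}{9}\right) \left(-153\right) = 17$)
$\frac{1}{E{\left(V \right)} + J} = \frac{1}{-214 - 82082} = \frac{1}{-82296} = - \frac{1}{82296}$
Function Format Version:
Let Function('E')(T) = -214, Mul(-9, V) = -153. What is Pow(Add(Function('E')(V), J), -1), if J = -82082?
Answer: Rational(-1, 82296) ≈ -1.2151e-5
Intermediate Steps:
V = 17 (V = Mul(Rational(-1, 9), -153) = 17)
Pow(Add(Function('E')(V), J), -1) = Pow(Add(-214, -82082), -1) = Pow(-82296, -1) = Rational(-1, 82296)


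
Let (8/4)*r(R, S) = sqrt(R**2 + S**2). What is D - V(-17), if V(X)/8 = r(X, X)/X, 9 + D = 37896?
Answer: 37887 + 4*sqrt(2) ≈ 37893.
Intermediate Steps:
D = 37887 (D = -9 + 37896 = 37887)
r(R, S) = sqrt(R**2 + S**2)/2
V(X) = 4*sqrt(2)*sqrt(X**2)/X (V(X) = 8*((sqrt(X**2 + X**2)/2)/X) = 8*((sqrt(2*X**2)/2)/X) = 8*(((sqrt(2)*sqrt(X**2))/2)/X) = 8*((sqrt(2)*sqrt(X**2)/2)/X) = 8*(sqrt(2)*sqrt(X**2)/(2*X)) = 4*sqrt(2)*sqrt(X**2)/X)
D - V(-17) = 37887 - 4*sqrt(2)*sqrt((-17)**2)/(-17) = 37887 - 4*sqrt(2)*(-1)*sqrt(289)/17 = 37887 - 4*sqrt(2)*(-1)*17/17 = 37887 - (-4)*sqrt(2) = 37887 + 4*sqrt(2)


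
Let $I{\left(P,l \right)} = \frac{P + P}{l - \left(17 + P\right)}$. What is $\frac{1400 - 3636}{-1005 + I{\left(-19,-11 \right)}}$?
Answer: $\frac{20124}{9007} \approx 2.2343$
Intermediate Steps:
$I{\left(P,l \right)} = \frac{2 P}{-17 + l - P}$
$\frac{1400 - 3636}{-1005 + I{\left(-19,-11 \right)}} = \frac{1400 - 3636}{-1005 + 2 \left(-19\right) \frac{1}{-17 - 11 - -19}} = - \frac{2236}{-1005 + 2 \left(-19\right) \frac{1}{-17 - 11 + 19}} = - \frac{2236}{-1005 + 2 \left(-19\right) \frac{1}{-9}} = - \frac{2236}{-1005 + 2 \left(-19\right) \left(- \frac{1}{9}\right)} = - \frac{2236}{-1005 + \frac{38}{9}} = - \frac{2236}{- \frac{9007}{9}} = \left(-2236\right) \left(- \frac{9}{9007}\right) = \frac{20124}{9007}$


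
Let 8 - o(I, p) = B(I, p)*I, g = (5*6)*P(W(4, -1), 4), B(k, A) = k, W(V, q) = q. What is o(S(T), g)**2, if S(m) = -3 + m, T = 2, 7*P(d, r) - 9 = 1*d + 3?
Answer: 49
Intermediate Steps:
P(d, r) = 12/7 + d/7 (P(d, r) = 9/7 + (1*d + 3)/7 = 9/7 + (d + 3)/7 = 9/7 + (3 + d)/7 = 9/7 + (3/7 + d/7) = 12/7 + d/7)
g = 330/7 (g = (5*6)*(12/7 + (1/7)*(-1)) = 30*(12/7 - 1/7) = 30*(11/7) = 330/7 ≈ 47.143)
o(I, p) = 8 - I**2 (o(I, p) = 8 - I*I = 8 - I**2)
o(S(T), g)**2 = (8 - (-3 + 2)**2)**2 = (8 - 1*(-1)**2)**2 = (8 - 1*1)**2 = (8 - 1)**2 = 7**2 = 49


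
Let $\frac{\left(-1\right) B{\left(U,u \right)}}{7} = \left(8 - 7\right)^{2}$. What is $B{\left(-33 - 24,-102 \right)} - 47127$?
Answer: $-47134$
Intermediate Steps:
$B{\left(U,u \right)} = -7$ ($B{\left(U,u \right)} = - 7 \left(8 - 7\right)^{2} = - 7 \cdot 1^{2} = \left(-7\right) 1 = -7$)
$B{\left(-33 - 24,-102 \right)} - 47127 = -7 - 47127 = -47134$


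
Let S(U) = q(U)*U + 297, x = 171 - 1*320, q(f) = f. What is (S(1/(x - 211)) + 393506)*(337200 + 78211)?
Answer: 21201276705492211/129600 ≈ 1.6359e+11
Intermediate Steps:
x = -149 (x = 171 - 320 = -149)
S(U) = 297 + U**2 (S(U) = U*U + 297 = U**2 + 297 = 297 + U**2)
(S(1/(x - 211)) + 393506)*(337200 + 78211) = ((297 + (1/(-149 - 211))**2) + 393506)*(337200 + 78211) = ((297 + (1/(-360))**2) + 393506)*415411 = ((297 + (-1/360)**2) + 393506)*415411 = ((297 + 1/129600) + 393506)*415411 = (38491201/129600 + 393506)*415411 = (51036868801/129600)*415411 = 21201276705492211/129600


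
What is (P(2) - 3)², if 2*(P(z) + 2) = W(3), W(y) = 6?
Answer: 4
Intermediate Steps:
P(z) = 1 (P(z) = -2 + (½)*6 = -2 + 3 = 1)
(P(2) - 3)² = (1 - 3)² = (-2)² = 4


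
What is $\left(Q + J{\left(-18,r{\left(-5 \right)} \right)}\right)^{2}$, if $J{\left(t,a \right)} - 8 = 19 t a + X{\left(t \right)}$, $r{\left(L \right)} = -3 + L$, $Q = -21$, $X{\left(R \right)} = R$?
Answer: $7317025$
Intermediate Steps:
$J{\left(t,a \right)} = 8 + t + 19 a t$ ($J{\left(t,a \right)} = 8 + \left(19 t a + t\right) = 8 + \left(19 a t + t\right) = 8 + \left(t + 19 a t\right) = 8 + t + 19 a t$)
$\left(Q + J{\left(-18,r{\left(-5 \right)} \right)}\right)^{2} = \left(-21 + \left(8 - 18 + 19 \left(-3 - 5\right) \left(-18\right)\right)\right)^{2} = \left(-21 + \left(8 - 18 + 19 \left(-8\right) \left(-18\right)\right)\right)^{2} = \left(-21 + \left(8 - 18 + 2736\right)\right)^{2} = \left(-21 + 2726\right)^{2} = 2705^{2} = 7317025$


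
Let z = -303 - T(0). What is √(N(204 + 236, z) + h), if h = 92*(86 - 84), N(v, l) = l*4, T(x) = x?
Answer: 2*I*√257 ≈ 32.062*I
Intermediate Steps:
z = -303 (z = -303 - 1*0 = -303 + 0 = -303)
N(v, l) = 4*l
h = 184 (h = 92*2 = 184)
√(N(204 + 236, z) + h) = √(4*(-303) + 184) = √(-1212 + 184) = √(-1028) = 2*I*√257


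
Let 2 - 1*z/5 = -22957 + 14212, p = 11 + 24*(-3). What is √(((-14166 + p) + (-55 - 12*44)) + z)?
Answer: 5*√1157 ≈ 170.07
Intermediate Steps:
p = -61 (p = 11 - 72 = -61)
z = 43735 (z = 10 - 5*(-22957 + 14212) = 10 - 5*(-8745) = 10 + 43725 = 43735)
√(((-14166 + p) + (-55 - 12*44)) + z) = √(((-14166 - 61) + (-55 - 12*44)) + 43735) = √((-14227 + (-55 - 528)) + 43735) = √((-14227 - 583) + 43735) = √(-14810 + 43735) = √28925 = 5*√1157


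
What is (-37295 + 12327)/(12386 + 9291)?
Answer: -24968/21677 ≈ -1.1518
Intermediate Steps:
(-37295 + 12327)/(12386 + 9291) = -24968/21677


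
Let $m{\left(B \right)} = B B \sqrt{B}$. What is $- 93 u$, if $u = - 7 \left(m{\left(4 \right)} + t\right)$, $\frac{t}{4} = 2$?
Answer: $26040$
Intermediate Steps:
$t = 8$ ($t = 4 \cdot 2 = 8$)
$m{\left(B \right)} = B^{\frac{5}{2}}$ ($m{\left(B \right)} = B B^{\frac{3}{2}} = B^{\frac{5}{2}}$)
$u = -280$ ($u = - 7 \left(4^{\frac{5}{2}} + 8\right) = - 7 \left(32 + 8\right) = \left(-7\right) 40 = -280$)
$- 93 u = \left(-93\right) \left(-280\right) = 26040$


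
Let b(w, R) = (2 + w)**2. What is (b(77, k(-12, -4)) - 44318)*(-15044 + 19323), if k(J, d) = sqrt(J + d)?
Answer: -162931483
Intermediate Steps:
(b(77, k(-12, -4)) - 44318)*(-15044 + 19323) = ((2 + 77)**2 - 44318)*(-15044 + 19323) = (79**2 - 44318)*4279 = (6241 - 44318)*4279 = -38077*4279 = -162931483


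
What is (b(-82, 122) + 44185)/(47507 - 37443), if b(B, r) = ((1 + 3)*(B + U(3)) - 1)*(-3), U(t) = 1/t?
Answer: 2823/629 ≈ 4.4881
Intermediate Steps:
U(t) = 1/t
b(B, r) = -1 - 12*B (b(B, r) = ((1 + 3)*(B + 1/3) - 1)*(-3) = (4*(B + 1/3) - 1)*(-3) = (4*(1/3 + B) - 1)*(-3) = ((4/3 + 4*B) - 1)*(-3) = (1/3 + 4*B)*(-3) = -1 - 12*B)
(b(-82, 122) + 44185)/(47507 - 37443) = ((-1 - 12*(-82)) + 44185)/(47507 - 37443) = ((-1 + 984) + 44185)/10064 = (983 + 44185)*(1/10064) = 45168*(1/10064) = 2823/629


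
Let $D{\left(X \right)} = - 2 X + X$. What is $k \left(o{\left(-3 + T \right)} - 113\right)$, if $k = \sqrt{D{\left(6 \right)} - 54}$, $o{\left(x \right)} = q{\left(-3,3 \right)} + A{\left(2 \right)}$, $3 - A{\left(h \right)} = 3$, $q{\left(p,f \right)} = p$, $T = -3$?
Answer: $- 232 i \sqrt{15} \approx - 898.53 i$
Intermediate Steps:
$A{\left(h \right)} = 0$ ($A{\left(h \right)} = 3 - 3 = 0$)
$o{\left(x \right)} = -3$ ($o{\left(x \right)} = -3 + 0 = -3$)
$D{\left(X \right)} = - X$
$k = 2 i \sqrt{15}$ ($k = \sqrt{\left(-1\right) 6 - 54} = \sqrt{-6 - 54} = \sqrt{-60} = 2 i \sqrt{15} \approx 7.746 i$)
$k \left(o{\left(-3 + T \right)} - 113\right) = 2 i \sqrt{15} \left(-3 - 113\right) = 2 i \sqrt{15} \left(-116\right) = - 232 i \sqrt{15}$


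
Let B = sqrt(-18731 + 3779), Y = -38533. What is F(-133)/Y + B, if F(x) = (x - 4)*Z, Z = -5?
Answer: -685/38533 + 2*I*sqrt(3738) ≈ -0.017777 + 122.28*I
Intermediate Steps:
F(x) = 20 - 5*x (F(x) = (x - 4)*(-5) = (-4 + x)*(-5) = 20 - 5*x)
B = 2*I*sqrt(3738) (B = sqrt(-14952) = 2*I*sqrt(3738) ≈ 122.28*I)
F(-133)/Y + B = (20 - 5*(-133))/(-38533) + 2*I*sqrt(3738) = (20 + 665)*(-1/38533) + 2*I*sqrt(3738) = 685*(-1/38533) + 2*I*sqrt(3738) = -685/38533 + 2*I*sqrt(3738)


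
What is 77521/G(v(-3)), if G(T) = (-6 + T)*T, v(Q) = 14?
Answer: 77521/112 ≈ 692.15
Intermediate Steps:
G(T) = T*(-6 + T)
77521/G(v(-3)) = 77521/((14*(-6 + 14))) = 77521/((14*8)) = 77521/112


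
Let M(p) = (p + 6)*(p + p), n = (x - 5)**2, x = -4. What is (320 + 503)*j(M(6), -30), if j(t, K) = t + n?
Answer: 185175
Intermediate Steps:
n = 81 (n = (-4 - 5)**2 = (-9)**2 = 81)
M(p) = 2*p*(6 + p) (M(p) = (6 + p)*(2*p) = 2*p*(6 + p))
j(t, K) = 81 + t (j(t, K) = t + 81 = 81 + t)
(320 + 503)*j(M(6), -30) = (320 + 503)*(81 + 2*6*(6 + 6)) = 823*(81 + 2*6*12) = 823*(81 + 144) = 823*225 = 185175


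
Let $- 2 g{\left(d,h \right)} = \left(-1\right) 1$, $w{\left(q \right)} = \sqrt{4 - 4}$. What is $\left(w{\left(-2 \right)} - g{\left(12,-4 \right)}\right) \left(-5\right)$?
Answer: $\frac{5}{2} \approx 2.5$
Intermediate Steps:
$w{\left(q \right)} = 0$ ($w{\left(q \right)} = \sqrt{0} = 0$)
$g{\left(d,h \right)} = \frac{1}{2}$ ($g{\left(d,h \right)} = - \frac{\left(-1\right) 1}{2} = \left(- \frac{1}{2}\right) \left(-1\right) = \frac{1}{2}$)
$\left(w{\left(-2 \right)} - g{\left(12,-4 \right)}\right) \left(-5\right) = \left(0 - \frac{1}{2}\right) \left(-5\right) = \left(- \frac{1}{2}\right) \left(-5\right) = \frac{5}{2}$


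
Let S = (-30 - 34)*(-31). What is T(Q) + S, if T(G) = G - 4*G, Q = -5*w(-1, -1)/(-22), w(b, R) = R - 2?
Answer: 43693/22 ≈ 1986.0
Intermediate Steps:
w(b, R) = -2 + R
S = 1984 (S = -64*(-31) = 1984)
Q = -15/22 (Q = -5*(-2 - 1)/(-22) = -5*(-3)*(-1/22) = 15*(-1/22) = -15/22 ≈ -0.68182)
T(G) = -3*G
T(Q) + S = -3*(-15/22) + 1984 = 45/22 + 1984 = 43693/22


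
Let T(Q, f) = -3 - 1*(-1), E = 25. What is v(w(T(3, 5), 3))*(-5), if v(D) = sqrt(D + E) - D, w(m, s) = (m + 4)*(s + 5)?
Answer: 80 - 5*sqrt(41) ≈ 47.984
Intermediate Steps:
T(Q, f) = -2 (T(Q, f) = -3 + 1 = -2)
w(m, s) = (4 + m)*(5 + s)
v(D) = sqrt(25 + D) - D (v(D) = sqrt(D + 25) - D = sqrt(25 + D) - D)
v(w(T(3, 5), 3))*(-5) = (sqrt(25 + (20 + 4*3 + 5*(-2) - 2*3)) - (20 + 4*3 + 5*(-2) - 2*3))*(-5) = (sqrt(25 + (20 + 12 - 10 - 6)) - (20 + 12 - 10 - 6))*(-5) = (sqrt(25 + 16) - 1*16)*(-5) = (sqrt(41) - 16)*(-5) = (-16 + sqrt(41))*(-5) = 80 - 5*sqrt(41)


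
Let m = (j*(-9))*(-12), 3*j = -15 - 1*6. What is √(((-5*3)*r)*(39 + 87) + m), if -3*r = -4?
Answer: 6*I*√91 ≈ 57.236*I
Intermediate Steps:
r = 4/3 (r = -⅓*(-4) = 4/3 ≈ 1.3333)
j = -7 (j = (-15 - 1*6)/3 = (-15 - 6)/3 = (⅓)*(-21) = -7)
m = -756 (m = -7*(-9)*(-12) = 63*(-12) = -756)
√(((-5*3)*r)*(39 + 87) + m) = √((-5*3*(4/3))*(39 + 87) - 756) = √(-15*4/3*126 - 756) = √(-20*126 - 756) = √(-2520 - 756) = √(-3276) = 6*I*√91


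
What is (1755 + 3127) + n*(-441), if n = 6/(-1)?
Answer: 7528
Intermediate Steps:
n = -6 (n = 6*(-1) = -6)
(1755 + 3127) + n*(-441) = (1755 + 3127) - 6*(-441) = 4882 + 2646 = 7528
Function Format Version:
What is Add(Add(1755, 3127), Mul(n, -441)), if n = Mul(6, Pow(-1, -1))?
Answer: 7528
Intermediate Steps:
n = -6 (n = Mul(6, -1) = -6)
Add(Add(1755, 3127), Mul(n, -441)) = Add(Add(1755, 3127), Mul(-6, -441)) = Add(4882, 2646) = 7528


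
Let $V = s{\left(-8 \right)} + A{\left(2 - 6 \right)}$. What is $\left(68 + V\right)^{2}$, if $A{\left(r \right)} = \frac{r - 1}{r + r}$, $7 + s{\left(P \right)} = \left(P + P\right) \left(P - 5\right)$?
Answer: $\frac{4652649}{64} \approx 72698.0$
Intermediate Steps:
$s{\left(P \right)} = -7 + 2 P \left(-5 + P\right)$ ($s{\left(P \right)} = -7 + \left(P + P\right) \left(P - 5\right) = -7 + 2 P \left(-5 + P\right)$)
$A{\left(r \right)} = \frac{-1 + r}{2 r}$
$V = \frac{1613}{8}$ ($V = \left(-7 - -80 + 2 \left(-8\right)^{2}\right) + \frac{-1 + \left(2 - 6\right)}{2 \left(2 - 6\right)} = \left(-7 + 80 + 2 \cdot 64\right) + \frac{-1 + \left(2 - 6\right)}{2 \left(2 - 6\right)} = \left(-7 + 80 + 128\right) + \frac{-1 - 4}{2 \left(-4\right)} = 201 + \frac{1}{2} \left(- \frac{1}{4}\right) \left(-5\right) = 201 + \frac{5}{8} = \frac{1613}{8} \approx 201.63$)
$\left(68 + V\right)^{2} = \left(68 + \frac{1613}{8}\right)^{2} = \left(\frac{2157}{8}\right)^{2} = \frac{4652649}{64}$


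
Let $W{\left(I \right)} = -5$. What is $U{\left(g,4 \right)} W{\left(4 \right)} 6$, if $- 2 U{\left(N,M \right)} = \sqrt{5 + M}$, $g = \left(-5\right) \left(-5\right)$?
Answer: $45$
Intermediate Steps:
$g = 25$
$U{\left(N,M \right)} = - \frac{\sqrt{5 + M}}{2}$
$U{\left(g,4 \right)} W{\left(4 \right)} 6 = - \frac{\sqrt{5 + 4}}{2} \left(-5\right) 6 = - \frac{\sqrt{9}}{2} \left(-5\right) 6 = \left(- \frac{1}{2}\right) 3 \left(-5\right) 6 = \left(- \frac{3}{2}\right) \left(-5\right) 6 = \frac{15}{2} \cdot 6 = 45$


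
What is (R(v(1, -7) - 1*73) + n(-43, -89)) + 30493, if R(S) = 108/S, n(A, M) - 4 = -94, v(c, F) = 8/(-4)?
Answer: 760039/25 ≈ 30402.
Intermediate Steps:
v(c, F) = -2 (v(c, F) = 8*(-¼) = -2)
n(A, M) = -90 (n(A, M) = 4 - 94 = -90)
(R(v(1, -7) - 1*73) + n(-43, -89)) + 30493 = (108/(-2 - 1*73) - 90) + 30493 = (108/(-2 - 73) - 90) + 30493 = (108/(-75) - 90) + 30493 = (108*(-1/75) - 90) + 30493 = (-36/25 - 90) + 30493 = -2286/25 + 30493 = 760039/25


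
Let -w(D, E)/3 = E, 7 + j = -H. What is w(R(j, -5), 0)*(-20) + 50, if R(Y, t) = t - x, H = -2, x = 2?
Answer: 50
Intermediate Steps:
j = -5 (j = -7 - 1*(-2) = -7 + 2 = -5)
R(Y, t) = -2 + t (R(Y, t) = t - 1*2 = t - 2 = -2 + t)
w(D, E) = -3*E
w(R(j, -5), 0)*(-20) + 50 = -3*0*(-20) + 50 = 0*(-20) + 50 = 0 + 50 = 50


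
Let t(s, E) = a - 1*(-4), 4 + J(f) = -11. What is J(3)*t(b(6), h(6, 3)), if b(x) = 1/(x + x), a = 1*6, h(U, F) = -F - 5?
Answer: -150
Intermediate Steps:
J(f) = -15 (J(f) = -4 - 11 = -15)
h(U, F) = -5 - F
a = 6
b(x) = 1/(2*x)
t(s, E) = 10 (t(s, E) = 6 - 1*(-4) = 6 + 4 = 10)
J(3)*t(b(6), h(6, 3)) = -15*10 = -150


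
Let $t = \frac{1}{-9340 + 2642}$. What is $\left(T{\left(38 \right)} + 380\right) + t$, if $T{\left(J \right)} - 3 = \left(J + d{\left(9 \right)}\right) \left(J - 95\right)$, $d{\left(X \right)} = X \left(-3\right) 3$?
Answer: $\frac{18982131}{6698} \approx 2834.0$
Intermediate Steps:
$d{\left(X \right)} = - 9 X$ ($d{\left(X \right)} = - 3 X 3 = - 9 X$)
$t = - \frac{1}{6698}$ ($t = \frac{1}{-6698} = - \frac{1}{6698} \approx -0.0001493$)
$T{\left(J \right)} = 3 + \left(-95 + J\right) \left(-81 + J\right)$ ($T{\left(J \right)} = 3 + \left(J - 81\right) \left(J - 95\right) = 3 + \left(J - 81\right) \left(-95 + J\right) = 3 + \left(-81 + J\right) \left(-95 + J\right) = 3 + \left(-95 + J\right) \left(-81 + J\right)$)
$\left(T{\left(38 \right)} + 380\right) + t = \left(\left(7698 + 38^{2} - 6688\right) + 380\right) - \frac{1}{6698} = \left(\left(7698 + 1444 - 6688\right) + 380\right) - \frac{1}{6698} = \left(2454 + 380\right) - \frac{1}{6698} = 2834 - \frac{1}{6698} = \frac{18982131}{6698}$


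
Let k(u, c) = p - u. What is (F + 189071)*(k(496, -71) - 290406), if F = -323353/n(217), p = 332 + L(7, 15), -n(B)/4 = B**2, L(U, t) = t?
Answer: -10347529586659095/188356 ≈ -5.4936e+10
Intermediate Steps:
n(B) = -4*B**2
p = 347 (p = 332 + 15 = 347)
k(u, c) = 347 - u
F = 323353/188356 (F = -323353/((-4*217**2)) = -323353/((-4*47089)) = -323353/(-188356) = -323353*(-1/188356) = 323353/188356 ≈ 1.7167)
(F + 189071)*(k(496, -71) - 290406) = (323353/188356 + 189071)*((347 - 1*496) - 290406) = 35612980629*((347 - 496) - 290406)/188356 = 35612980629*(-149 - 290406)/188356 = (35612980629/188356)*(-290555) = -10347529586659095/188356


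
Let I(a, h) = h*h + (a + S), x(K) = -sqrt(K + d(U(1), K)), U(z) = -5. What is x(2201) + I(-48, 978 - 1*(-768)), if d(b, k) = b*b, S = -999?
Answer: 3047469 - sqrt(2226) ≈ 3.0474e+6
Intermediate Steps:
d(b, k) = b**2
x(K) = -sqrt(25 + K) (x(K) = -sqrt(K + (-5)**2) = -sqrt(K + 25) = -sqrt(25 + K))
I(a, h) = -999 + a + h**2 (I(a, h) = h*h + (a - 999) = h**2 + (-999 + a) = -999 + a + h**2)
x(2201) + I(-48, 978 - 1*(-768)) = -sqrt(25 + 2201) + (-999 - 48 + (978 - 1*(-768))**2) = -sqrt(2226) + (-999 - 48 + (978 + 768)**2) = -sqrt(2226) + (-999 - 48 + 1746**2) = -sqrt(2226) + (-999 - 48 + 3048516) = -sqrt(2226) + 3047469 = 3047469 - sqrt(2226)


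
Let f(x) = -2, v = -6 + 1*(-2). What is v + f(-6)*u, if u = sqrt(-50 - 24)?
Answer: -8 - 2*I*sqrt(74) ≈ -8.0 - 17.205*I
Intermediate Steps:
v = -8 (v = -6 - 2 = -8)
u = I*sqrt(74) (u = sqrt(-74) = I*sqrt(74) ≈ 8.6023*I)
v + f(-6)*u = -8 - 2*I*sqrt(74)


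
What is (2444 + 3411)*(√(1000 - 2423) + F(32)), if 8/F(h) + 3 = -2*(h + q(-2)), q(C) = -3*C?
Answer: -46840/79 + 5855*I*√1423 ≈ -592.91 + 2.2087e+5*I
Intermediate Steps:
F(h) = 8/(-15 - 2*h) (F(h) = 8/(-3 - 2*(h - 3*(-2))) = 8/(-3 - 2*(h + 6)) = 8/(-3 - 2*(6 + h)) = 8/(-3 + (-12 - 2*h)) = 8/(-15 - 2*h))
(2444 + 3411)*(√(1000 - 2423) + F(32)) = (2444 + 3411)*(√(1000 - 2423) - 8/(15 + 2*32)) = 5855*(√(-1423) - 8/(15 + 64)) = 5855*(I*√1423 - 8/79) = 5855*(-8/79 + I*√1423) = -46840/79 + 5855*I*√1423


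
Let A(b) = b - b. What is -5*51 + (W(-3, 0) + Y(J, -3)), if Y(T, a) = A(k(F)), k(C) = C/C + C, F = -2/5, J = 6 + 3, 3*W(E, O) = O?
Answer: -255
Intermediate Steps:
W(E, O) = O/3
J = 9
F = -⅖ (F = -2*⅕ = -⅖ ≈ -0.40000)
k(C) = 1 + C
A(b) = 0
Y(T, a) = 0
-5*51 + (W(-3, 0) + Y(J, -3)) = -5*51 + ((⅓)*0 + 0) = -255 + (0 + 0) = -255 + 0 = -255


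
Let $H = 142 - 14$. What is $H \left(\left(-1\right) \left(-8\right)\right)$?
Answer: $1024$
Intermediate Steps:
$H = 128$
$H \left(\left(-1\right) \left(-8\right)\right) = 128 \left(\left(-1\right) \left(-8\right)\right) = 128 \cdot 8 = 1024$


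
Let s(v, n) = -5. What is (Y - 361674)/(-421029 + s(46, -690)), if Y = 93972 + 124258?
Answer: 71722/210517 ≈ 0.34069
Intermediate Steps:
Y = 218230
(Y - 361674)/(-421029 + s(46, -690)) = (218230 - 361674)/(-421029 - 5) = -143444/(-421034) = -143444*(-1/421034) = 71722/210517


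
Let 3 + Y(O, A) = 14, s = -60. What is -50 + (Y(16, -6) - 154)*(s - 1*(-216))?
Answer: -22358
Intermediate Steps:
Y(O, A) = 11 (Y(O, A) = -3 + 14 = 11)
-50 + (Y(16, -6) - 154)*(s - 1*(-216)) = -50 + (11 - 154)*(-60 - 1*(-216)) = -50 - 143*(-60 + 216) = -50 - 143*156 = -50 - 22308 = -22358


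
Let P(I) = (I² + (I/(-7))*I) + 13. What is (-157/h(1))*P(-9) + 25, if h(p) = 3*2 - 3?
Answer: -90064/21 ≈ -4288.8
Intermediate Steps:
P(I) = 13 + 6*I²/7 (P(I) = (I² + (I*(-⅐))*I) + 13 = (I² + (-I/7)*I) + 13 = (I² - I²/7) + 13 = 6*I²/7 + 13 = 13 + 6*I²/7)
h(p) = 3 (h(p) = 6 - 3 = 3)
(-157/h(1))*P(-9) + 25 = (-157/3)*(13 + (6/7)*(-9)²) + 25 = (-157*⅓)*(13 + (6/7)*81) + 25 = -157*(13 + 486/7)/3 + 25 = -157/3*577/7 + 25 = -90589/21 + 25 = -90064/21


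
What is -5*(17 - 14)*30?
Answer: -450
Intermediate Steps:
-5*(17 - 14)*30 = -5*3*30 = -15*30 = -450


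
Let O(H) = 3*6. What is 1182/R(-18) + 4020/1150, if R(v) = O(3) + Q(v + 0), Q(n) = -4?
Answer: 70779/805 ≈ 87.924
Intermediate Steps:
O(H) = 18
R(v) = 14 (R(v) = 18 - 4 = 14)
1182/R(-18) + 4020/1150 = 1182/14 + 4020/1150 = 1182*(1/14) + 4020*(1/1150) = 591/7 + 402/115 = 70779/805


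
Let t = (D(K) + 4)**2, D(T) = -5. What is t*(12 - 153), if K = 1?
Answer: -141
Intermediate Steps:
t = 1 (t = (-5 + 4)**2 = (-1)**2 = 1)
t*(12 - 153) = 1*(12 - 153) = 1*(-141) = -141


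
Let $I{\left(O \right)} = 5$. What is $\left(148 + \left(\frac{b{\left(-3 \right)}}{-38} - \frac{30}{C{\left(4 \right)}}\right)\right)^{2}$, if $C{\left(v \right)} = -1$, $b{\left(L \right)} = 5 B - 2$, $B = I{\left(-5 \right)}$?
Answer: $\frac{45441081}{1444} \approx 31469.0$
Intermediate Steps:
$B = 5$
$b{\left(L \right)} = 23$ ($b{\left(L \right)} = 5 \cdot 5 - 2 = 25 - 2 = 23$)
$\left(148 + \left(\frac{b{\left(-3 \right)}}{-38} - \frac{30}{C{\left(4 \right)}}\right)\right)^{2} = \left(148 + \left(\frac{23}{-38} - \frac{30}{-1}\right)\right)^{2} = \left(148 + \left(23 \left(- \frac{1}{38}\right) - -30\right)\right)^{2} = \left(148 + \left(- \frac{23}{38} + 30\right)\right)^{2} = \left(148 + \frac{1117}{38}\right)^{2} = \left(\frac{6741}{38}\right)^{2} = \frac{45441081}{1444}$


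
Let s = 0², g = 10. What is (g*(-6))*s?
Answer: 0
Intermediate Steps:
s = 0
(g*(-6))*s = (10*(-6))*0 = -60*0 = 0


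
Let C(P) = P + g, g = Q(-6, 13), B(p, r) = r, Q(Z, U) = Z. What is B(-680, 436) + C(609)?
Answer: 1039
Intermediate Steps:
g = -6
C(P) = -6 + P (C(P) = P - 6 = -6 + P)
B(-680, 436) + C(609) = 436 + (-6 + 609) = 436 + 603 = 1039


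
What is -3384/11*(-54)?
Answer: 182736/11 ≈ 16612.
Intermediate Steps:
-3384/11*(-54) = 182736/11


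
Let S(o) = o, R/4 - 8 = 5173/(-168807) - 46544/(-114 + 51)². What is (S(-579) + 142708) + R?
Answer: 31738548946561/223331661 ≈ 1.4211e+5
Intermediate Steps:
R = -3356699708/223331661 (R = 32 + 4*(5173/(-168807) - 46544/(-114 + 51)²) = 32 + 4*(5173*(-1/168807) - 46544/((-63)²)) = 32 + 4*(-5173/168807 - 46544/3969) = 32 + 4*(-2625828215/223331661) = 32 - 10503312860/223331661 = -3356699708/223331661 ≈ -15.030)
(S(-579) + 142708) + R = (-579 + 142708) - 3356699708/223331661 = 142129 - 3356699708/223331661 = 31738548946561/223331661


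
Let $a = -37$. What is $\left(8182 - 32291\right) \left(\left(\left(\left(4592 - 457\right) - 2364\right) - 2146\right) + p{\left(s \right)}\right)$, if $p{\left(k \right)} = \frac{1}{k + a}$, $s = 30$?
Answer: $\frac{63310234}{7} \approx 9.0443 \cdot 10^{6}$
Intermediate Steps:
$p{\left(k \right)} = \frac{1}{-37 + k}$ ($p{\left(k \right)} = \frac{1}{k - 37} = \frac{1}{-37 + k}$)
$\left(8182 - 32291\right) \left(\left(\left(\left(4592 - 457\right) - 2364\right) - 2146\right) + p{\left(s \right)}\right) = \left(8182 - 32291\right) \left(\left(\left(\left(4592 - 457\right) - 2364\right) - 2146\right) + \frac{1}{-37 + 30}\right) = - 24109 \left(\left(\left(4135 - 2364\right) - 2146\right) + \frac{1}{-7}\right) = - 24109 \left(\left(1771 - 2146\right) - \frac{1}{7}\right) = - 24109 \left(-375 - \frac{1}{7}\right) = \left(-24109\right) \left(- \frac{2626}{7}\right) = \frac{63310234}{7}$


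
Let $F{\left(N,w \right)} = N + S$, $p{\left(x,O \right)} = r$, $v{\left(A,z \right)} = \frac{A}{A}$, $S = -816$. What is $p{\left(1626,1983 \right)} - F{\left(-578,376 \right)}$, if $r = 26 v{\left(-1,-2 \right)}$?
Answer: $1420$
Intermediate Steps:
$v{\left(A,z \right)} = 1$
$r = 26$ ($r = 26 \cdot 1 = 26$)
$p{\left(x,O \right)} = 26$
$F{\left(N,w \right)} = -816 + N$ ($F{\left(N,w \right)} = N - 816 = -816 + N$)
$p{\left(1626,1983 \right)} - F{\left(-578,376 \right)} = 26 - \left(-816 - 578\right) = 26 - -1394 = 26 + 1394 = 1420$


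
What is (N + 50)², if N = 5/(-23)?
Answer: 1311025/529 ≈ 2478.3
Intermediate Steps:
N = -5/23 (N = 5*(-1/23) = -5/23 ≈ -0.21739)
(N + 50)² = (-5/23 + 50)² = (1145/23)² = 1311025/529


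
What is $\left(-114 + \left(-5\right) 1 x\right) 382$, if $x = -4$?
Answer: $-35908$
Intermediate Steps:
$\left(-114 + \left(-5\right) 1 x\right) 382 = \left(-114 + \left(-5\right) 1 \left(-4\right)\right) 382 = \left(-114 - -20\right) 382 = \left(-114 + 20\right) 382 = \left(-94\right) 382 = -35908$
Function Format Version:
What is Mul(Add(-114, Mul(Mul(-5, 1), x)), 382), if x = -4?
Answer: -35908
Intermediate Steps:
Mul(Add(-114, Mul(Mul(-5, 1), x)), 382) = Mul(Add(-114, Mul(Mul(-5, 1), -4)), 382) = Mul(Add(-114, Mul(-5, -4)), 382) = Mul(Add(-114, 20), 382) = Mul(-94, 382) = -35908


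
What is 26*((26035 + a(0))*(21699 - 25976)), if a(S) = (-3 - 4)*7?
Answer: -2889695172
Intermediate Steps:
a(S) = -49 (a(S) = -7*7 = -49)
26*((26035 + a(0))*(21699 - 25976)) = 26*((26035 - 49)*(21699 - 25976)) = 26*(25986*(-4277)) = 26*(-111142122) = -2889695172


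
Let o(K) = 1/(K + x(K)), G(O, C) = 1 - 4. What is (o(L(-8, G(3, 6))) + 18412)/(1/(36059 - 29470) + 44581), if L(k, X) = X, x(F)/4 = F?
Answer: 1819743431/4406163150 ≈ 0.41300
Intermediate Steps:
x(F) = 4*F
G(O, C) = -3
o(K) = 1/(5*K) (o(K) = 1/(K + 4*K) = 1/(5*K))
(o(L(-8, G(3, 6))) + 18412)/(1/(36059 - 29470) + 44581) = ((1/5)/(-3) + 18412)/(1/(36059 - 29470) + 44581) = ((1/5)*(-1/3) + 18412)/(1/6589 + 44581) = (-1/15 + 18412)/(1/6589 + 44581) = 276179/(15*(293744210/6589)) = (276179/15)*(6589/293744210) = 1819743431/4406163150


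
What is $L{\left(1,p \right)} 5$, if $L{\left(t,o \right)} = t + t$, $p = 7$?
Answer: $10$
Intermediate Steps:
$L{\left(t,o \right)} = 2 t$
$L{\left(1,p \right)} 5 = 2 \cdot 1 \cdot 5 = 2 \cdot 5 = 10$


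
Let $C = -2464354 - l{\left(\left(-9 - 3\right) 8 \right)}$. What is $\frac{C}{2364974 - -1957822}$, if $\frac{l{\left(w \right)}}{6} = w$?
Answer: $- \frac{1231889}{2161398} \approx -0.56995$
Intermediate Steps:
$l{\left(w \right)} = 6 w$
$C = -2463778$ ($C = -2464354 - 6 \left(-9 - 3\right) 8 = -2464354 - 6 \left(\left(-12\right) 8\right) = -2464354 - 6 \left(-96\right) = -2464354 - -576 = -2464354 + 576 = -2463778$)
$\frac{C}{2364974 - -1957822} = - \frac{2463778}{2364974 - -1957822} = - \frac{2463778}{2364974 + 1957822} = - \frac{2463778}{4322796} = \left(-2463778\right) \frac{1}{4322796} = - \frac{1231889}{2161398}$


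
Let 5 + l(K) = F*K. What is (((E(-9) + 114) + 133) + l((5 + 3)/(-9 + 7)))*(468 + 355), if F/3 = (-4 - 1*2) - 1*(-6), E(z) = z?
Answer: 191759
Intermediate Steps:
F = 0 (F = 3*((-4 - 1*2) - 1*(-6)) = 3*((-4 - 2) + 6) = 3*(-6 + 6) = 3*0 = 0)
l(K) = -5 (l(K) = -5 + 0*K = -5 + 0 = -5)
(((E(-9) + 114) + 133) + l((5 + 3)/(-9 + 7)))*(468 + 355) = (((-9 + 114) + 133) - 5)*(468 + 355) = ((105 + 133) - 5)*823 = (238 - 5)*823 = 233*823 = 191759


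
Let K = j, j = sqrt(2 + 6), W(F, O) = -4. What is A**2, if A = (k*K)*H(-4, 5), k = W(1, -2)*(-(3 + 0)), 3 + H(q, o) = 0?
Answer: 10368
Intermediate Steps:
H(q, o) = -3 (H(q, o) = -3 + 0 = -3)
j = 2*sqrt(2) (j = sqrt(8) = 2*sqrt(2) ≈ 2.8284)
k = 12 (k = -(-4)*(3 + 0) = -(-4)*3 = -4*(-3) = 12)
K = 2*sqrt(2) ≈ 2.8284
A = -72*sqrt(2) (A = (12*(2*sqrt(2)))*(-3) = (24*sqrt(2))*(-3) = -72*sqrt(2) ≈ -101.82)
A**2 = (-72*sqrt(2))**2 = 10368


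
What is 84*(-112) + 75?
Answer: -9333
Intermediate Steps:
84*(-112) + 75 = -9408 + 75 = -9333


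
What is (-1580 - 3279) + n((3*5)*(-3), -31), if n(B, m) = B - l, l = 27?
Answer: -4931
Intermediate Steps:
n(B, m) = -27 + B (n(B, m) = B - 1*27 = B - 27 = -27 + B)
(-1580 - 3279) + n((3*5)*(-3), -31) = (-1580 - 3279) + (-27 + (3*5)*(-3)) = -4859 + (-27 + 15*(-3)) = -4859 + (-27 - 45) = -4859 - 72 = -4931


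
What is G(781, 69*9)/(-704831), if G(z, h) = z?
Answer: -781/704831 ≈ -0.0011081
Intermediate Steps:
G(781, 69*9)/(-704831) = 781/(-704831) = 781*(-1/704831) = -781/704831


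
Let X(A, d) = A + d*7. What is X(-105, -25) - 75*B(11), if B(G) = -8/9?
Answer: -640/3 ≈ -213.33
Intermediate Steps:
X(A, d) = A + 7*d
B(G) = -8/9 (B(G) = -8*⅑ = -8/9)
X(-105, -25) - 75*B(11) = (-105 + 7*(-25)) - 75*(-8/9) = (-105 - 175) + 200/3 = -280 + 200/3 = -640/3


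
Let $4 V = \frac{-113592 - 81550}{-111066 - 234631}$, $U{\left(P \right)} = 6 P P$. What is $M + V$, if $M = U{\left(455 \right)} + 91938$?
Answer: $\frac{922380536243}{691394} \approx 1.3341 \cdot 10^{6}$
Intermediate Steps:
$U{\left(P \right)} = 6 P^{2}$
$V = \frac{97571}{691394}$ ($V = \frac{\left(-113592 - 81550\right) \frac{1}{-111066 - 234631}}{4} = \frac{\left(-195142\right) \frac{1}{-345697}}{4} = \frac{\left(-195142\right) \left(- \frac{1}{345697}\right)}{4} = \frac{1}{4} \cdot \frac{195142}{345697} = \frac{97571}{691394} \approx 0.14112$)
$M = 1334088$ ($M = 6 \cdot 455^{2} + 91938 = 6 \cdot 207025 + 91938 = 1242150 + 91938 = 1334088$)
$M + V = 1334088 + \frac{97571}{691394} = \frac{922380536243}{691394}$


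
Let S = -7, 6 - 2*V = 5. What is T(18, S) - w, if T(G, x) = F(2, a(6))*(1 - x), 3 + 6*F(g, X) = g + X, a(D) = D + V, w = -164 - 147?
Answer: 955/3 ≈ 318.33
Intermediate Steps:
V = ½ (V = 3 - ½*5 = 3 - 5/2 = ½ ≈ 0.50000)
w = -311
a(D) = ½ + D (a(D) = D + ½ = ½ + D)
F(g, X) = -½ + X/6 + g/6 (F(g, X) = -½ + (g + X)/6 = -½ + (X + g)/6 = -½ + (X/6 + g/6) = -½ + X/6 + g/6)
T(G, x) = 11/12 - 11*x/12 (T(G, x) = (-½ + (½ + 6)/6 + (⅙)*2)*(1 - x) = (-½ + (⅙)*(13/2) + ⅓)*(1 - x) = (-½ + 13/12 + ⅓)*(1 - x) = 11*(1 - x)/12 = 11/12 - 11*x/12)
T(18, S) - w = (11/12 - 11/12*(-7)) - 1*(-311) = (11/12 + 77/12) + 311 = 22/3 + 311 = 955/3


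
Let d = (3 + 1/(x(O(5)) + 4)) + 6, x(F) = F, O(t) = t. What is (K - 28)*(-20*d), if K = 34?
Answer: -3280/3 ≈ -1093.3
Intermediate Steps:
d = 82/9 (d = (3 + 1/(5 + 4)) + 6 = (3 + 1/9) + 6 = 28/9 + 6 = 82/9 ≈ 9.1111)
(K - 28)*(-20*d) = (34 - 28)*(-20*82/9) = 6*(-1640/9) = -3280/3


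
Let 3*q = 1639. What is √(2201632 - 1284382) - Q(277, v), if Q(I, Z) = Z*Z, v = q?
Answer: -2686321/9 + 5*√36690 ≈ -2.9752e+5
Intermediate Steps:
q = 1639/3 (q = (⅓)*1639 = 1639/3 ≈ 546.33)
v = 1639/3 ≈ 546.33
Q(I, Z) = Z²
√(2201632 - 1284382) - Q(277, v) = √(2201632 - 1284382) - (1639/3)² = √917250 - 1*2686321/9 = 5*√36690 - 2686321/9 = -2686321/9 + 5*√36690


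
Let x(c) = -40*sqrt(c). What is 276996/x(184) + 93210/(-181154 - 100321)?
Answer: -6214/18765 - 69249*sqrt(46)/920 ≈ -510.84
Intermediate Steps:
276996/x(184) + 93210/(-181154 - 100321) = 276996/((-80*sqrt(46))) + 93210/(-181154 - 100321) = 276996/((-80*sqrt(46))) + 93210/(-281475) = 276996/((-80*sqrt(46))) + 93210*(-1/281475) = 276996*(-sqrt(46)/3680) - 6214/18765 = -69249*sqrt(46)/920 - 6214/18765 = -6214/18765 - 69249*sqrt(46)/920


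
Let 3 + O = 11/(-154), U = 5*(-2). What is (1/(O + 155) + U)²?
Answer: 451817536/4524129 ≈ 99.868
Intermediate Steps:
U = -10
O = -43/14 (O = -3 + 11/(-154) = -3 + 11*(-1/154) = -3 - 1/14 = -43/14 ≈ -3.0714)
(1/(O + 155) + U)² = (1/(-43/14 + 155) - 10)² = (1/(2127/14) - 10)² = (14/2127 - 10)² = (-21256/2127)² = 451817536/4524129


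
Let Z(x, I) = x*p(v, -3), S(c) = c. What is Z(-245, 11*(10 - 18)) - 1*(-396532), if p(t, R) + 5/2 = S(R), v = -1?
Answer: 795759/2 ≈ 3.9788e+5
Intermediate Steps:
p(t, R) = -5/2 + R
Z(x, I) = -11*x/2 (Z(x, I) = x*(-5/2 - 3) = x*(-11/2) = -11*x/2)
Z(-245, 11*(10 - 18)) - 1*(-396532) = -11/2*(-245) - 1*(-396532) = 2695/2 + 396532 = 795759/2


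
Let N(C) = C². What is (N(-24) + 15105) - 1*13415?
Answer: 2266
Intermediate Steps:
(N(-24) + 15105) - 1*13415 = ((-24)² + 15105) - 1*13415 = (576 + 15105) - 13415 = 15681 - 13415 = 2266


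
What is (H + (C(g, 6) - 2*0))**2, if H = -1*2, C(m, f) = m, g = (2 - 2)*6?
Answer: 4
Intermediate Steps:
g = 0 (g = 0*6 = 0)
H = -2
(H + (C(g, 6) - 2*0))**2 = (-2 + (0 - 2*0))**2 = (-2 + (0 + 0))**2 = (-2 + 0)**2 = (-2)**2 = 4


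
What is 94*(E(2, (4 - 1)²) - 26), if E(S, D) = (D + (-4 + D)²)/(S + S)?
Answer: -1645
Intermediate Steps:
E(S, D) = (D + (-4 + D)²)/(2*S) (E(S, D) = (D + (-4 + D)²)/((2*S)) = (D + (-4 + D)²)*(1/(2*S)) = (D + (-4 + D)²)/(2*S))
94*(E(2, (4 - 1)²) - 26) = 94*((½)*((4 - 1)² + (-4 + (4 - 1)²)²)/2 - 26) = 94*((½)*(½)*(3² + (-4 + 3²)²) - 26) = 94*((½)*(½)*(9 + (-4 + 9)²) - 26) = 94*((½)*(½)*(9 + 5²) - 26) = 94*((½)*(½)*(9 + 25) - 26) = 94*((½)*(½)*34 - 26) = 94*(17/2 - 26) = 94*(-35/2) = -1645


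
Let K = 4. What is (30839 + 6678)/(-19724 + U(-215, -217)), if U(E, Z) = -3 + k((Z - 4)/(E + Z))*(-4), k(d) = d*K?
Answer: -1012959/532850 ≈ -1.9010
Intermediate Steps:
k(d) = 4*d (k(d) = d*4 = 4*d)
U(E, Z) = -3 - 16*(-4 + Z)/(E + Z) (U(E, Z) = -3 + (4*((Z - 4)/(E + Z)))*(-4) = -3 + (4*((-4 + Z)/(E + Z)))*(-4) = -3 + (4*(-4 + Z)/(E + Z))*(-4) = -3 - 16*(-4 + Z)/(E + Z))
(30839 + 6678)/(-19724 + U(-215, -217)) = (30839 + 6678)/(-19724 + (64 - 19*(-217) - 3*(-215))/(-215 - 217)) = 37517/(-19724 + (64 + 4123 + 645)/(-432)) = 37517/(-19724 - 1/432*4832) = 37517/(-19724 - 302/27) = 37517/(-532850/27) = 37517*(-27/532850) = -1012959/532850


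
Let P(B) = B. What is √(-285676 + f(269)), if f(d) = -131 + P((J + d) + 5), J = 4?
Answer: I*√285529 ≈ 534.35*I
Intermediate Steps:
f(d) = -122 + d (f(d) = -131 + ((4 + d) + 5) = -131 + (9 + d) = -122 + d)
√(-285676 + f(269)) = √(-285676 + (-122 + 269)) = √(-285676 + 147) = √(-285529) = I*√285529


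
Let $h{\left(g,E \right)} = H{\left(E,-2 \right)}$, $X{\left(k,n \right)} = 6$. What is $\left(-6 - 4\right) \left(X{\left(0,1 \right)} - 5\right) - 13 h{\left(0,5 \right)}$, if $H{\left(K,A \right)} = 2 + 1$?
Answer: $-49$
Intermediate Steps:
$H{\left(K,A \right)} = 3$
$h{\left(g,E \right)} = 3$
$\left(-6 - 4\right) \left(X{\left(0,1 \right)} - 5\right) - 13 h{\left(0,5 \right)} = \left(-6 - 4\right) \left(6 - 5\right) - 39 = \left(-10\right) 1 - 39 = -10 - 39 = -49$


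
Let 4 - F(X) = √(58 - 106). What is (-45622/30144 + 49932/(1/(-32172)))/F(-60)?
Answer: -24211846268699/241152 - 24211846268699*I*√3/241152 ≈ -1.004e+8 - 1.739e+8*I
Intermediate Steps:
F(X) = 4 - 4*I*√3 (F(X) = 4 - √(58 - 106) = 4 - √(-48) = 4 - 4*I*√3)
(-45622/30144 + 49932/(1/(-32172)))/F(-60) = (-45622/30144 + 49932/(1/(-32172)))/(4 - 4*I*√3) = (-45622*1/30144 + 49932/(-1/32172))/(4 - 4*I*√3) = (-22811/15072 + 49932*(-32172))/(4 - 4*I*√3) = (-22811/15072 - 1606412304)/(4 - 4*I*√3) = -24211846268699/(15072*(4 - 4*I*√3))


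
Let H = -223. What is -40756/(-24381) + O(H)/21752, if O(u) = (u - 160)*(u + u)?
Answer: 2525619085/265167756 ≈ 9.5246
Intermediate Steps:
O(u) = 2*u*(-160 + u) (O(u) = (-160 + u)*(2*u) = 2*u*(-160 + u))
-40756/(-24381) + O(H)/21752 = -40756/(-24381) + (2*(-223)*(-160 - 223))/21752 = -40756*(-1/24381) + (2*(-223)*(-383))*(1/21752) = 40756/24381 + 170818*(1/21752) = 40756/24381 + 85409/10876 = 2525619085/265167756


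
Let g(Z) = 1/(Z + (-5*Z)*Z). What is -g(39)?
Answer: 1/7566 ≈ 0.00013217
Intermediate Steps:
g(Z) = 1/(Z - 5*Z²)
-g(39) = -(-1)/(39*(-1 + 5*39)) = -(-1)/(39*(-1 + 195)) = -(-1)/(39*194) = -1*(-1/7566) = 1/7566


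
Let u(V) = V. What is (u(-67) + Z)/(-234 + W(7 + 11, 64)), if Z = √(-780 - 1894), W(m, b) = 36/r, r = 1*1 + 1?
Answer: 67/216 - I*√2674/216 ≈ 0.31018 - 0.2394*I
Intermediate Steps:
r = 2 (r = 1 + 1 = 2)
W(m, b) = 18 (W(m, b) = 36/2 = 36*(½) = 18)
Z = I*√2674 (Z = √(-2674) = I*√2674 ≈ 51.711*I)
(u(-67) + Z)/(-234 + W(7 + 11, 64)) = (-67 + I*√2674)/(-234 + 18) = (-67 + I*√2674)/(-216) = (-67 + I*√2674)*(-1/216) = 67/216 - I*√2674/216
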